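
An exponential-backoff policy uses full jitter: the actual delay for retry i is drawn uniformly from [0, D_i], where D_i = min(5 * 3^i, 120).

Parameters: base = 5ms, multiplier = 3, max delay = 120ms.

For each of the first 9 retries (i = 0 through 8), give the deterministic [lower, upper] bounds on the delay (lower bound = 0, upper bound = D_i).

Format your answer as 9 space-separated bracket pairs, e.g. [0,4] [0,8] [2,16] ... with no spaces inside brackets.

Computing bounds per retry:
  i=0: D_i=min(5*3^0,120)=5, bounds=[0,5]
  i=1: D_i=min(5*3^1,120)=15, bounds=[0,15]
  i=2: D_i=min(5*3^2,120)=45, bounds=[0,45]
  i=3: D_i=min(5*3^3,120)=120, bounds=[0,120]
  i=4: D_i=min(5*3^4,120)=120, bounds=[0,120]
  i=5: D_i=min(5*3^5,120)=120, bounds=[0,120]
  i=6: D_i=min(5*3^6,120)=120, bounds=[0,120]
  i=7: D_i=min(5*3^7,120)=120, bounds=[0,120]
  i=8: D_i=min(5*3^8,120)=120, bounds=[0,120]

Answer: [0,5] [0,15] [0,45] [0,120] [0,120] [0,120] [0,120] [0,120] [0,120]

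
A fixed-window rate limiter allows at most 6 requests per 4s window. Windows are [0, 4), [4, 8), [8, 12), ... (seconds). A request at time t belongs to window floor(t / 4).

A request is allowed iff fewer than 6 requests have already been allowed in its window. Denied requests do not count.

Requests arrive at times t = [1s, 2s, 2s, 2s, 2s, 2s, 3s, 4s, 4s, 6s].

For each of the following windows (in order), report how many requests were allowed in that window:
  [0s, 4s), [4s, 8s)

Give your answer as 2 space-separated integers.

Processing requests:
  req#1 t=1s (window 0): ALLOW
  req#2 t=2s (window 0): ALLOW
  req#3 t=2s (window 0): ALLOW
  req#4 t=2s (window 0): ALLOW
  req#5 t=2s (window 0): ALLOW
  req#6 t=2s (window 0): ALLOW
  req#7 t=3s (window 0): DENY
  req#8 t=4s (window 1): ALLOW
  req#9 t=4s (window 1): ALLOW
  req#10 t=6s (window 1): ALLOW

Allowed counts by window: 6 3

Answer: 6 3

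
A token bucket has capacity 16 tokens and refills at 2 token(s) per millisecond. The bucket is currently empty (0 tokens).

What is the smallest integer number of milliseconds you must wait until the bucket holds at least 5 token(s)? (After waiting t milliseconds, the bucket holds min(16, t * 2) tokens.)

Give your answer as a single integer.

Need t * 2 >= 5, so t >= 5/2.
Smallest integer t = ceil(5/2) = 3.

Answer: 3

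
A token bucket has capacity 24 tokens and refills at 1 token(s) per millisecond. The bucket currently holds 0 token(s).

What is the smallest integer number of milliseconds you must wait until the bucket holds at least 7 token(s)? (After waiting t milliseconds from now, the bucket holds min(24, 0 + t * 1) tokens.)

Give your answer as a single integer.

Answer: 7

Derivation:
Need 0 + t * 1 >= 7, so t >= 7/1.
Smallest integer t = ceil(7/1) = 7.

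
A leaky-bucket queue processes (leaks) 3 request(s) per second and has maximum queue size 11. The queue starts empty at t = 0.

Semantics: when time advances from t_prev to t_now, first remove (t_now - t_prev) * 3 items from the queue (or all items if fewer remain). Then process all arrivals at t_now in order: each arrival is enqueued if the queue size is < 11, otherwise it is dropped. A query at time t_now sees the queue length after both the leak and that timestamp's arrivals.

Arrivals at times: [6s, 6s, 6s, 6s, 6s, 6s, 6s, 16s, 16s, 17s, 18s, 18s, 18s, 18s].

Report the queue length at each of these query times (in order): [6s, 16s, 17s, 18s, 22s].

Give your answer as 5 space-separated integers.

Queue lengths at query times:
  query t=6s: backlog = 7
  query t=16s: backlog = 2
  query t=17s: backlog = 1
  query t=18s: backlog = 4
  query t=22s: backlog = 0

Answer: 7 2 1 4 0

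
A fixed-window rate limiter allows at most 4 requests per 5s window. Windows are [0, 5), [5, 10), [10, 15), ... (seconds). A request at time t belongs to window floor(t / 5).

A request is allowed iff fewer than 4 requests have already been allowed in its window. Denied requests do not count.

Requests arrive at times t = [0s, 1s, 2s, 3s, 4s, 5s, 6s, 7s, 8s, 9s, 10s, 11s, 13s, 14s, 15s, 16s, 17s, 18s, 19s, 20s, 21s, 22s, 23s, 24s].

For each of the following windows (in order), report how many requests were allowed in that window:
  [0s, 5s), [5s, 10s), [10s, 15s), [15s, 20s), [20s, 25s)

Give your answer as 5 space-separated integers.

Processing requests:
  req#1 t=0s (window 0): ALLOW
  req#2 t=1s (window 0): ALLOW
  req#3 t=2s (window 0): ALLOW
  req#4 t=3s (window 0): ALLOW
  req#5 t=4s (window 0): DENY
  req#6 t=5s (window 1): ALLOW
  req#7 t=6s (window 1): ALLOW
  req#8 t=7s (window 1): ALLOW
  req#9 t=8s (window 1): ALLOW
  req#10 t=9s (window 1): DENY
  req#11 t=10s (window 2): ALLOW
  req#12 t=11s (window 2): ALLOW
  req#13 t=13s (window 2): ALLOW
  req#14 t=14s (window 2): ALLOW
  req#15 t=15s (window 3): ALLOW
  req#16 t=16s (window 3): ALLOW
  req#17 t=17s (window 3): ALLOW
  req#18 t=18s (window 3): ALLOW
  req#19 t=19s (window 3): DENY
  req#20 t=20s (window 4): ALLOW
  req#21 t=21s (window 4): ALLOW
  req#22 t=22s (window 4): ALLOW
  req#23 t=23s (window 4): ALLOW
  req#24 t=24s (window 4): DENY

Allowed counts by window: 4 4 4 4 4

Answer: 4 4 4 4 4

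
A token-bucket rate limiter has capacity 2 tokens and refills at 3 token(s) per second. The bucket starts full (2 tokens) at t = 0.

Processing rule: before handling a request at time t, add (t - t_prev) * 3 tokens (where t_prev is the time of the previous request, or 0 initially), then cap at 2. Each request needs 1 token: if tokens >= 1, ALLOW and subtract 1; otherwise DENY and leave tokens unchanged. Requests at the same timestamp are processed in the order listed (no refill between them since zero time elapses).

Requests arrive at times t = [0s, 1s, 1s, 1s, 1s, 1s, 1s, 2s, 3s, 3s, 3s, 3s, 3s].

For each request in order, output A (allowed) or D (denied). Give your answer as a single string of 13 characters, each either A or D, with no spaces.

Simulating step by step:
  req#1 t=0s: ALLOW
  req#2 t=1s: ALLOW
  req#3 t=1s: ALLOW
  req#4 t=1s: DENY
  req#5 t=1s: DENY
  req#6 t=1s: DENY
  req#7 t=1s: DENY
  req#8 t=2s: ALLOW
  req#9 t=3s: ALLOW
  req#10 t=3s: ALLOW
  req#11 t=3s: DENY
  req#12 t=3s: DENY
  req#13 t=3s: DENY

Answer: AAADDDDAAADDD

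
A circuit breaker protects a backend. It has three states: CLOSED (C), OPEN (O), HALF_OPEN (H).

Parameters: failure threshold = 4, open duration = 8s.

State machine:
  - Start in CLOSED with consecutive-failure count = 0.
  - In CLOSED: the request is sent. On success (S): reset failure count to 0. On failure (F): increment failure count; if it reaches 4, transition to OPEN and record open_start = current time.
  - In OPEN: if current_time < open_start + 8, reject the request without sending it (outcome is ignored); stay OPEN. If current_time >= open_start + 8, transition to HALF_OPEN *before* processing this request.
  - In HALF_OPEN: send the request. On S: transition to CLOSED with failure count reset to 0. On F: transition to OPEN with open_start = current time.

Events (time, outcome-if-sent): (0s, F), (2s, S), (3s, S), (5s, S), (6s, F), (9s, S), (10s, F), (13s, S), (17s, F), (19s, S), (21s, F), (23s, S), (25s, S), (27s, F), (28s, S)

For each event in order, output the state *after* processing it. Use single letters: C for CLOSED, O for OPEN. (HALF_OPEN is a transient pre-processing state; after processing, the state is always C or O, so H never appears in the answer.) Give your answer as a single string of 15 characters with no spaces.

State after each event:
  event#1 t=0s outcome=F: state=CLOSED
  event#2 t=2s outcome=S: state=CLOSED
  event#3 t=3s outcome=S: state=CLOSED
  event#4 t=5s outcome=S: state=CLOSED
  event#5 t=6s outcome=F: state=CLOSED
  event#6 t=9s outcome=S: state=CLOSED
  event#7 t=10s outcome=F: state=CLOSED
  event#8 t=13s outcome=S: state=CLOSED
  event#9 t=17s outcome=F: state=CLOSED
  event#10 t=19s outcome=S: state=CLOSED
  event#11 t=21s outcome=F: state=CLOSED
  event#12 t=23s outcome=S: state=CLOSED
  event#13 t=25s outcome=S: state=CLOSED
  event#14 t=27s outcome=F: state=CLOSED
  event#15 t=28s outcome=S: state=CLOSED

Answer: CCCCCCCCCCCCCCC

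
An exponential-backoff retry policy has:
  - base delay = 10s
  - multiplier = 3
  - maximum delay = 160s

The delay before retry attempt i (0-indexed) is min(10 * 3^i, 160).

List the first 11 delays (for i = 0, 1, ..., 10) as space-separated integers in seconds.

Computing each delay:
  i=0: min(10*3^0, 160) = 10
  i=1: min(10*3^1, 160) = 30
  i=2: min(10*3^2, 160) = 90
  i=3: min(10*3^3, 160) = 160
  i=4: min(10*3^4, 160) = 160
  i=5: min(10*3^5, 160) = 160
  i=6: min(10*3^6, 160) = 160
  i=7: min(10*3^7, 160) = 160
  i=8: min(10*3^8, 160) = 160
  i=9: min(10*3^9, 160) = 160
  i=10: min(10*3^10, 160) = 160

Answer: 10 30 90 160 160 160 160 160 160 160 160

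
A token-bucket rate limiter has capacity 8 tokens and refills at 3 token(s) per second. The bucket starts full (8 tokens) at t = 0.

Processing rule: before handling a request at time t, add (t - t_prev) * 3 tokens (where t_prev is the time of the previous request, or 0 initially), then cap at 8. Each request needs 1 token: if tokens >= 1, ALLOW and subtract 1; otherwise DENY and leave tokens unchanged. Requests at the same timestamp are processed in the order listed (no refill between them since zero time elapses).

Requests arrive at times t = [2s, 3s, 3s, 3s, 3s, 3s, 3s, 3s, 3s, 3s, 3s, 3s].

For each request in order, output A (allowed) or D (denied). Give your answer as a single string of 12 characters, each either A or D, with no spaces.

Answer: AAAAAAAAADDD

Derivation:
Simulating step by step:
  req#1 t=2s: ALLOW
  req#2 t=3s: ALLOW
  req#3 t=3s: ALLOW
  req#4 t=3s: ALLOW
  req#5 t=3s: ALLOW
  req#6 t=3s: ALLOW
  req#7 t=3s: ALLOW
  req#8 t=3s: ALLOW
  req#9 t=3s: ALLOW
  req#10 t=3s: DENY
  req#11 t=3s: DENY
  req#12 t=3s: DENY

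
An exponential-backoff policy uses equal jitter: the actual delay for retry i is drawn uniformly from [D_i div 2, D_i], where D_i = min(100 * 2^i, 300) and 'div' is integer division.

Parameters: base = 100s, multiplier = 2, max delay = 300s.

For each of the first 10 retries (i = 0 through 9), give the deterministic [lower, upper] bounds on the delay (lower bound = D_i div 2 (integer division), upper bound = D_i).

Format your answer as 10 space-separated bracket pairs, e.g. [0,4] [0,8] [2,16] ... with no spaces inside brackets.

Answer: [50,100] [100,200] [150,300] [150,300] [150,300] [150,300] [150,300] [150,300] [150,300] [150,300]

Derivation:
Computing bounds per retry:
  i=0: D_i=min(100*2^0,300)=100, bounds=[50,100]
  i=1: D_i=min(100*2^1,300)=200, bounds=[100,200]
  i=2: D_i=min(100*2^2,300)=300, bounds=[150,300]
  i=3: D_i=min(100*2^3,300)=300, bounds=[150,300]
  i=4: D_i=min(100*2^4,300)=300, bounds=[150,300]
  i=5: D_i=min(100*2^5,300)=300, bounds=[150,300]
  i=6: D_i=min(100*2^6,300)=300, bounds=[150,300]
  i=7: D_i=min(100*2^7,300)=300, bounds=[150,300]
  i=8: D_i=min(100*2^8,300)=300, bounds=[150,300]
  i=9: D_i=min(100*2^9,300)=300, bounds=[150,300]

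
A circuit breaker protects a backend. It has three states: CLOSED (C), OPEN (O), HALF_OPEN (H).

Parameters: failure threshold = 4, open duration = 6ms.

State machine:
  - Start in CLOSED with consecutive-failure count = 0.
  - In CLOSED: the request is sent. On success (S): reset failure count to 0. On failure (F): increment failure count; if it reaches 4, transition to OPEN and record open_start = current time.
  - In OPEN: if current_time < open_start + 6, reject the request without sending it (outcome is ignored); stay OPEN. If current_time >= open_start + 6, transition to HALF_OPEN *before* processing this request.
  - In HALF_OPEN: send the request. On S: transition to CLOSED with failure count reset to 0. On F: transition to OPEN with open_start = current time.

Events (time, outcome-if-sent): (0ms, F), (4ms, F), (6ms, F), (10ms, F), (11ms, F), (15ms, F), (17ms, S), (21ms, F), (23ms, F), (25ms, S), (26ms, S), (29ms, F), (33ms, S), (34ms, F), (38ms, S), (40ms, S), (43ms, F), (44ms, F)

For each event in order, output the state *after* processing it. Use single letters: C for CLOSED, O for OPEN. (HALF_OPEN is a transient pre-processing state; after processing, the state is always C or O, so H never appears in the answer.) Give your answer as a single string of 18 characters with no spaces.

State after each event:
  event#1 t=0ms outcome=F: state=CLOSED
  event#2 t=4ms outcome=F: state=CLOSED
  event#3 t=6ms outcome=F: state=CLOSED
  event#4 t=10ms outcome=F: state=OPEN
  event#5 t=11ms outcome=F: state=OPEN
  event#6 t=15ms outcome=F: state=OPEN
  event#7 t=17ms outcome=S: state=CLOSED
  event#8 t=21ms outcome=F: state=CLOSED
  event#9 t=23ms outcome=F: state=CLOSED
  event#10 t=25ms outcome=S: state=CLOSED
  event#11 t=26ms outcome=S: state=CLOSED
  event#12 t=29ms outcome=F: state=CLOSED
  event#13 t=33ms outcome=S: state=CLOSED
  event#14 t=34ms outcome=F: state=CLOSED
  event#15 t=38ms outcome=S: state=CLOSED
  event#16 t=40ms outcome=S: state=CLOSED
  event#17 t=43ms outcome=F: state=CLOSED
  event#18 t=44ms outcome=F: state=CLOSED

Answer: CCCOOOCCCCCCCCCCCC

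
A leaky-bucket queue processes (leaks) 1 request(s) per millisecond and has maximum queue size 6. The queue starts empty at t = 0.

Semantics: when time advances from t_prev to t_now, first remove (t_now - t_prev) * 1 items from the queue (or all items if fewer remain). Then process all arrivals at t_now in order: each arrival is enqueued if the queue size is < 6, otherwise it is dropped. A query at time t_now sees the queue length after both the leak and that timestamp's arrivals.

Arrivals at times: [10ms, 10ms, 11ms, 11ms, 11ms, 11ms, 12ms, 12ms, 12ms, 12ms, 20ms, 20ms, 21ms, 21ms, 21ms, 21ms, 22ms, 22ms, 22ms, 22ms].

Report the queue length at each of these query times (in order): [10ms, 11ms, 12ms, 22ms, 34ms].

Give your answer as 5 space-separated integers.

Answer: 2 5 6 6 0

Derivation:
Queue lengths at query times:
  query t=10ms: backlog = 2
  query t=11ms: backlog = 5
  query t=12ms: backlog = 6
  query t=22ms: backlog = 6
  query t=34ms: backlog = 0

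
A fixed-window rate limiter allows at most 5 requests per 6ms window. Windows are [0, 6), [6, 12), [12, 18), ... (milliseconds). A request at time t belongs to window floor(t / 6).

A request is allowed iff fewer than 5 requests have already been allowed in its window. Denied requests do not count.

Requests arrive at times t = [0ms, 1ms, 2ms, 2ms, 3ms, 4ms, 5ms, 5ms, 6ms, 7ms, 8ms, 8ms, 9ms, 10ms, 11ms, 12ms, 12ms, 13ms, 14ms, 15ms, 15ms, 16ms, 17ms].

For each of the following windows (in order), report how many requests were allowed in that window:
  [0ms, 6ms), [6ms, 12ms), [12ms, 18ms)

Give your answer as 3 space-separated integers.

Answer: 5 5 5

Derivation:
Processing requests:
  req#1 t=0ms (window 0): ALLOW
  req#2 t=1ms (window 0): ALLOW
  req#3 t=2ms (window 0): ALLOW
  req#4 t=2ms (window 0): ALLOW
  req#5 t=3ms (window 0): ALLOW
  req#6 t=4ms (window 0): DENY
  req#7 t=5ms (window 0): DENY
  req#8 t=5ms (window 0): DENY
  req#9 t=6ms (window 1): ALLOW
  req#10 t=7ms (window 1): ALLOW
  req#11 t=8ms (window 1): ALLOW
  req#12 t=8ms (window 1): ALLOW
  req#13 t=9ms (window 1): ALLOW
  req#14 t=10ms (window 1): DENY
  req#15 t=11ms (window 1): DENY
  req#16 t=12ms (window 2): ALLOW
  req#17 t=12ms (window 2): ALLOW
  req#18 t=13ms (window 2): ALLOW
  req#19 t=14ms (window 2): ALLOW
  req#20 t=15ms (window 2): ALLOW
  req#21 t=15ms (window 2): DENY
  req#22 t=16ms (window 2): DENY
  req#23 t=17ms (window 2): DENY

Allowed counts by window: 5 5 5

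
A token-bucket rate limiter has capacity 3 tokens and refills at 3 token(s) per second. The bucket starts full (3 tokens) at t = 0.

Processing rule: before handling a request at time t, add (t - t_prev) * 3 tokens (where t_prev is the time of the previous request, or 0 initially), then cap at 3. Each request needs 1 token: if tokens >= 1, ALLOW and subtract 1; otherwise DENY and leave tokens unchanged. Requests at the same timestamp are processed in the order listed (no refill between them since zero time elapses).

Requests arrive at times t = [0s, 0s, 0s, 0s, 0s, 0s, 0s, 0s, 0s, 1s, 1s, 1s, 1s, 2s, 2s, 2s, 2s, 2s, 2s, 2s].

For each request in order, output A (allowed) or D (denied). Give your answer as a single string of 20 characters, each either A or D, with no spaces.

Simulating step by step:
  req#1 t=0s: ALLOW
  req#2 t=0s: ALLOW
  req#3 t=0s: ALLOW
  req#4 t=0s: DENY
  req#5 t=0s: DENY
  req#6 t=0s: DENY
  req#7 t=0s: DENY
  req#8 t=0s: DENY
  req#9 t=0s: DENY
  req#10 t=1s: ALLOW
  req#11 t=1s: ALLOW
  req#12 t=1s: ALLOW
  req#13 t=1s: DENY
  req#14 t=2s: ALLOW
  req#15 t=2s: ALLOW
  req#16 t=2s: ALLOW
  req#17 t=2s: DENY
  req#18 t=2s: DENY
  req#19 t=2s: DENY
  req#20 t=2s: DENY

Answer: AAADDDDDDAAADAAADDDD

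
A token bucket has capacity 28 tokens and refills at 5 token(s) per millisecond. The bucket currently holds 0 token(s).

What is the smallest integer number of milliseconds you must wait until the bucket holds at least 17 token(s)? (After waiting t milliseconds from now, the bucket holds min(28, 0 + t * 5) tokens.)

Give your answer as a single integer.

Answer: 4

Derivation:
Need 0 + t * 5 >= 17, so t >= 17/5.
Smallest integer t = ceil(17/5) = 4.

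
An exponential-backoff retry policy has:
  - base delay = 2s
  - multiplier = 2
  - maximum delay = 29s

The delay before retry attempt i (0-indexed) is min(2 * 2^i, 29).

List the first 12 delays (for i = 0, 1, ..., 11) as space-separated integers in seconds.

Answer: 2 4 8 16 29 29 29 29 29 29 29 29

Derivation:
Computing each delay:
  i=0: min(2*2^0, 29) = 2
  i=1: min(2*2^1, 29) = 4
  i=2: min(2*2^2, 29) = 8
  i=3: min(2*2^3, 29) = 16
  i=4: min(2*2^4, 29) = 29
  i=5: min(2*2^5, 29) = 29
  i=6: min(2*2^6, 29) = 29
  i=7: min(2*2^7, 29) = 29
  i=8: min(2*2^8, 29) = 29
  i=9: min(2*2^9, 29) = 29
  i=10: min(2*2^10, 29) = 29
  i=11: min(2*2^11, 29) = 29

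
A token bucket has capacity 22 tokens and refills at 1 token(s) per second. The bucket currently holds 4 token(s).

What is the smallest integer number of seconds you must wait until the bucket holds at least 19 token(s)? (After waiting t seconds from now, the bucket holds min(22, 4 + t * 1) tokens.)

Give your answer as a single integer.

Need 4 + t * 1 >= 19, so t >= 15/1.
Smallest integer t = ceil(15/1) = 15.

Answer: 15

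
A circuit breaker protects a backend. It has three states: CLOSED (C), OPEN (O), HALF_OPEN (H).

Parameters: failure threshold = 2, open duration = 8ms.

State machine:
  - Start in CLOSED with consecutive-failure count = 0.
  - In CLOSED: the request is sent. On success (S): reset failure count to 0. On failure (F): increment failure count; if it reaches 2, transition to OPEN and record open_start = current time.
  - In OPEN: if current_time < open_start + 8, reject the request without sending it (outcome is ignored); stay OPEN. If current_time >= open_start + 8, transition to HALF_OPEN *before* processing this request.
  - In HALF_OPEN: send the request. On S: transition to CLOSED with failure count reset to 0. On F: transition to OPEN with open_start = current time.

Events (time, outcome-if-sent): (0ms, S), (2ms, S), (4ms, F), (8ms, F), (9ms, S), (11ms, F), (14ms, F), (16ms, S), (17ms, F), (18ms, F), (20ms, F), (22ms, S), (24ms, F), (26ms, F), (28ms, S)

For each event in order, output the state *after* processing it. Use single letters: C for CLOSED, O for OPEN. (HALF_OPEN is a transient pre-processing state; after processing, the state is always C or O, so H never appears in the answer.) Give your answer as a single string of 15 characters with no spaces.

State after each event:
  event#1 t=0ms outcome=S: state=CLOSED
  event#2 t=2ms outcome=S: state=CLOSED
  event#3 t=4ms outcome=F: state=CLOSED
  event#4 t=8ms outcome=F: state=OPEN
  event#5 t=9ms outcome=S: state=OPEN
  event#6 t=11ms outcome=F: state=OPEN
  event#7 t=14ms outcome=F: state=OPEN
  event#8 t=16ms outcome=S: state=CLOSED
  event#9 t=17ms outcome=F: state=CLOSED
  event#10 t=18ms outcome=F: state=OPEN
  event#11 t=20ms outcome=F: state=OPEN
  event#12 t=22ms outcome=S: state=OPEN
  event#13 t=24ms outcome=F: state=OPEN
  event#14 t=26ms outcome=F: state=OPEN
  event#15 t=28ms outcome=S: state=OPEN

Answer: CCCOOOOCCOOOOOO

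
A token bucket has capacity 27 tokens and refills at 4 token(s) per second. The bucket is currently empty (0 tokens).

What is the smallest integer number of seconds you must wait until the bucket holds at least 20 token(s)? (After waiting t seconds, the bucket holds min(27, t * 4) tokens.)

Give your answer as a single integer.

Need t * 4 >= 20, so t >= 20/4.
Smallest integer t = ceil(20/4) = 5.

Answer: 5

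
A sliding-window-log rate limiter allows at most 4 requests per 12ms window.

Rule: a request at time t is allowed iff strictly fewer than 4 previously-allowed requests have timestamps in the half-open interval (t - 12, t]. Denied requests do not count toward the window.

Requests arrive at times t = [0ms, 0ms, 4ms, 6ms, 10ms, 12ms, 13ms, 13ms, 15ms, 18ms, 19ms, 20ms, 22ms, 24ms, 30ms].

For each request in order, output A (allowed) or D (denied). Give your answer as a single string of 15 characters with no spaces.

Tracking allowed requests in the window:
  req#1 t=0ms: ALLOW
  req#2 t=0ms: ALLOW
  req#3 t=4ms: ALLOW
  req#4 t=6ms: ALLOW
  req#5 t=10ms: DENY
  req#6 t=12ms: ALLOW
  req#7 t=13ms: ALLOW
  req#8 t=13ms: DENY
  req#9 t=15ms: DENY
  req#10 t=18ms: ALLOW
  req#11 t=19ms: ALLOW
  req#12 t=20ms: DENY
  req#13 t=22ms: DENY
  req#14 t=24ms: ALLOW
  req#15 t=30ms: ALLOW

Answer: AAAADAADDAADDAA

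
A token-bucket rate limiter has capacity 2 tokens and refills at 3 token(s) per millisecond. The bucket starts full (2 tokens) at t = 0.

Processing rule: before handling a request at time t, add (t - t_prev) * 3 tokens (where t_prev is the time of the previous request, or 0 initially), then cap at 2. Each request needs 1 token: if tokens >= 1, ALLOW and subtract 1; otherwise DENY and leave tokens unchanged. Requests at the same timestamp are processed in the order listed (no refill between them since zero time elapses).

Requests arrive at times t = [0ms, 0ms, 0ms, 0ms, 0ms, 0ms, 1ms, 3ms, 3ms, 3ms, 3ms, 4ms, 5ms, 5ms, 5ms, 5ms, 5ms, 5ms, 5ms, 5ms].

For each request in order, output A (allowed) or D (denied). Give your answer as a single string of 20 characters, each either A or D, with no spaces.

Answer: AADDDDAAADDAAADDDDDD

Derivation:
Simulating step by step:
  req#1 t=0ms: ALLOW
  req#2 t=0ms: ALLOW
  req#3 t=0ms: DENY
  req#4 t=0ms: DENY
  req#5 t=0ms: DENY
  req#6 t=0ms: DENY
  req#7 t=1ms: ALLOW
  req#8 t=3ms: ALLOW
  req#9 t=3ms: ALLOW
  req#10 t=3ms: DENY
  req#11 t=3ms: DENY
  req#12 t=4ms: ALLOW
  req#13 t=5ms: ALLOW
  req#14 t=5ms: ALLOW
  req#15 t=5ms: DENY
  req#16 t=5ms: DENY
  req#17 t=5ms: DENY
  req#18 t=5ms: DENY
  req#19 t=5ms: DENY
  req#20 t=5ms: DENY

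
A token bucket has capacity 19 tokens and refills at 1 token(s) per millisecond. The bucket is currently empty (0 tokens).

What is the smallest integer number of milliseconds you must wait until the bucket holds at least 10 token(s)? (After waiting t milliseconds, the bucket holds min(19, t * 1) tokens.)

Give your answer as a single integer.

Answer: 10

Derivation:
Need t * 1 >= 10, so t >= 10/1.
Smallest integer t = ceil(10/1) = 10.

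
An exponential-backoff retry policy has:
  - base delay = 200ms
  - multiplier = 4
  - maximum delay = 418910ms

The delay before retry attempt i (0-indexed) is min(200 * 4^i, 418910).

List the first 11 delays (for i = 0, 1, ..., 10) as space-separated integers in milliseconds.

Computing each delay:
  i=0: min(200*4^0, 418910) = 200
  i=1: min(200*4^1, 418910) = 800
  i=2: min(200*4^2, 418910) = 3200
  i=3: min(200*4^3, 418910) = 12800
  i=4: min(200*4^4, 418910) = 51200
  i=5: min(200*4^5, 418910) = 204800
  i=6: min(200*4^6, 418910) = 418910
  i=7: min(200*4^7, 418910) = 418910
  i=8: min(200*4^8, 418910) = 418910
  i=9: min(200*4^9, 418910) = 418910
  i=10: min(200*4^10, 418910) = 418910

Answer: 200 800 3200 12800 51200 204800 418910 418910 418910 418910 418910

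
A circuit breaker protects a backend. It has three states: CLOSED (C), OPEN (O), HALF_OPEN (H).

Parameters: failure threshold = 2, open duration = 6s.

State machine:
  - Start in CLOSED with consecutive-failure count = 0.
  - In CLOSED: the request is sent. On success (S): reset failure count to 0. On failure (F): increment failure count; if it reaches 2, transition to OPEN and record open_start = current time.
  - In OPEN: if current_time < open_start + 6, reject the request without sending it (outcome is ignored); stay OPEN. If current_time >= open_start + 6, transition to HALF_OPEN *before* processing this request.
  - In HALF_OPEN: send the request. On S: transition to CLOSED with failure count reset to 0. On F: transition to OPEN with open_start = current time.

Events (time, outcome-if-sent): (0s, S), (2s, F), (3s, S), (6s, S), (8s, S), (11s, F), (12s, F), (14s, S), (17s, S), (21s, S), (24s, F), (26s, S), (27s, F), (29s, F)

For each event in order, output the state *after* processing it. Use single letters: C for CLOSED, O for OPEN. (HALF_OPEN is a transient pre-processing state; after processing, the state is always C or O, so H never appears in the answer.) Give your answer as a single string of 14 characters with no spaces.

State after each event:
  event#1 t=0s outcome=S: state=CLOSED
  event#2 t=2s outcome=F: state=CLOSED
  event#3 t=3s outcome=S: state=CLOSED
  event#4 t=6s outcome=S: state=CLOSED
  event#5 t=8s outcome=S: state=CLOSED
  event#6 t=11s outcome=F: state=CLOSED
  event#7 t=12s outcome=F: state=OPEN
  event#8 t=14s outcome=S: state=OPEN
  event#9 t=17s outcome=S: state=OPEN
  event#10 t=21s outcome=S: state=CLOSED
  event#11 t=24s outcome=F: state=CLOSED
  event#12 t=26s outcome=S: state=CLOSED
  event#13 t=27s outcome=F: state=CLOSED
  event#14 t=29s outcome=F: state=OPEN

Answer: CCCCCCOOOCCCCO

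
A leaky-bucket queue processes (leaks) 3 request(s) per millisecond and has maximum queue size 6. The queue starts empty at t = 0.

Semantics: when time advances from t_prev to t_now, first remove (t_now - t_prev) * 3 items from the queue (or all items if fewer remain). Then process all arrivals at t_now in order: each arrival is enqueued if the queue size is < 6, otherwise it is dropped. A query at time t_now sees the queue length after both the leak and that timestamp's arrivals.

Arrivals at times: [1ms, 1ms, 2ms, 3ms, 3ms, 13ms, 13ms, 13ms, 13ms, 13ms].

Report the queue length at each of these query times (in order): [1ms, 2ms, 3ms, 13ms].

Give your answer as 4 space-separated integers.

Queue lengths at query times:
  query t=1ms: backlog = 2
  query t=2ms: backlog = 1
  query t=3ms: backlog = 2
  query t=13ms: backlog = 5

Answer: 2 1 2 5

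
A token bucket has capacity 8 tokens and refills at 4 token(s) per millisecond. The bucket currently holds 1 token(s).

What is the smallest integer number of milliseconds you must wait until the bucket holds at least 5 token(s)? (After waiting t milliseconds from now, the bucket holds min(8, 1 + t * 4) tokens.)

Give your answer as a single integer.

Answer: 1

Derivation:
Need 1 + t * 4 >= 5, so t >= 4/4.
Smallest integer t = ceil(4/4) = 1.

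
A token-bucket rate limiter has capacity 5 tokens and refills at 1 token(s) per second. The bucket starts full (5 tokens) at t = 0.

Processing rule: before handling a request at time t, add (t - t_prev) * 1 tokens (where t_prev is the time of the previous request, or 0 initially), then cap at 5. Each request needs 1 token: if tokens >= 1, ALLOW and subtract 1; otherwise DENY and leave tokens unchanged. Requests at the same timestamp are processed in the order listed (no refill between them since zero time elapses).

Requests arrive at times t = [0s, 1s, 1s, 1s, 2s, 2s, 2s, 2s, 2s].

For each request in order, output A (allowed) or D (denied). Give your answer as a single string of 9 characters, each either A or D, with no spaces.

Answer: AAAAAAADD

Derivation:
Simulating step by step:
  req#1 t=0s: ALLOW
  req#2 t=1s: ALLOW
  req#3 t=1s: ALLOW
  req#4 t=1s: ALLOW
  req#5 t=2s: ALLOW
  req#6 t=2s: ALLOW
  req#7 t=2s: ALLOW
  req#8 t=2s: DENY
  req#9 t=2s: DENY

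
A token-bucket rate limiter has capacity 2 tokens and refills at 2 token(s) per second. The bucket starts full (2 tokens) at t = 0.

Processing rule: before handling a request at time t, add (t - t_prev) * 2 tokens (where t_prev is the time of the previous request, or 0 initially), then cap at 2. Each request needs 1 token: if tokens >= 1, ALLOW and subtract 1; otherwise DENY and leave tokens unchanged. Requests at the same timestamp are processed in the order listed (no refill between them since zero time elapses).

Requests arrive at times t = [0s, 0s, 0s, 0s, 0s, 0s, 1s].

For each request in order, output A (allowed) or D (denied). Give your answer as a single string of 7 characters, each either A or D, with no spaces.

Answer: AADDDDA

Derivation:
Simulating step by step:
  req#1 t=0s: ALLOW
  req#2 t=0s: ALLOW
  req#3 t=0s: DENY
  req#4 t=0s: DENY
  req#5 t=0s: DENY
  req#6 t=0s: DENY
  req#7 t=1s: ALLOW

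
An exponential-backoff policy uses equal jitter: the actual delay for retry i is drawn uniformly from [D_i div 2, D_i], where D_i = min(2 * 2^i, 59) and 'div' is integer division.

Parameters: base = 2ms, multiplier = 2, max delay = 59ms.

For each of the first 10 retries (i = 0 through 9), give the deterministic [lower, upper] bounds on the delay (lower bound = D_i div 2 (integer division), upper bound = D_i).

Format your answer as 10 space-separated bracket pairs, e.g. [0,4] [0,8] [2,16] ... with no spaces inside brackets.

Computing bounds per retry:
  i=0: D_i=min(2*2^0,59)=2, bounds=[1,2]
  i=1: D_i=min(2*2^1,59)=4, bounds=[2,4]
  i=2: D_i=min(2*2^2,59)=8, bounds=[4,8]
  i=3: D_i=min(2*2^3,59)=16, bounds=[8,16]
  i=4: D_i=min(2*2^4,59)=32, bounds=[16,32]
  i=5: D_i=min(2*2^5,59)=59, bounds=[29,59]
  i=6: D_i=min(2*2^6,59)=59, bounds=[29,59]
  i=7: D_i=min(2*2^7,59)=59, bounds=[29,59]
  i=8: D_i=min(2*2^8,59)=59, bounds=[29,59]
  i=9: D_i=min(2*2^9,59)=59, bounds=[29,59]

Answer: [1,2] [2,4] [4,8] [8,16] [16,32] [29,59] [29,59] [29,59] [29,59] [29,59]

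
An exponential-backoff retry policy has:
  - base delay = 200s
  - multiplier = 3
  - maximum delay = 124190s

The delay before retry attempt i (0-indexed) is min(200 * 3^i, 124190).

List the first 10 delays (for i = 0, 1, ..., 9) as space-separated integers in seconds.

Computing each delay:
  i=0: min(200*3^0, 124190) = 200
  i=1: min(200*3^1, 124190) = 600
  i=2: min(200*3^2, 124190) = 1800
  i=3: min(200*3^3, 124190) = 5400
  i=4: min(200*3^4, 124190) = 16200
  i=5: min(200*3^5, 124190) = 48600
  i=6: min(200*3^6, 124190) = 124190
  i=7: min(200*3^7, 124190) = 124190
  i=8: min(200*3^8, 124190) = 124190
  i=9: min(200*3^9, 124190) = 124190

Answer: 200 600 1800 5400 16200 48600 124190 124190 124190 124190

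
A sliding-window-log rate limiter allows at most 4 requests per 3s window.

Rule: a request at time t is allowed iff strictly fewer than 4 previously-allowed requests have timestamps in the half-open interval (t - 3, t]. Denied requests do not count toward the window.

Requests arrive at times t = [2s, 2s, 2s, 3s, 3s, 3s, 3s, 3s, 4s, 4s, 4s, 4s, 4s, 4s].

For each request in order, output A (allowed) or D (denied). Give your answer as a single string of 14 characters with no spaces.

Tracking allowed requests in the window:
  req#1 t=2s: ALLOW
  req#2 t=2s: ALLOW
  req#3 t=2s: ALLOW
  req#4 t=3s: ALLOW
  req#5 t=3s: DENY
  req#6 t=3s: DENY
  req#7 t=3s: DENY
  req#8 t=3s: DENY
  req#9 t=4s: DENY
  req#10 t=4s: DENY
  req#11 t=4s: DENY
  req#12 t=4s: DENY
  req#13 t=4s: DENY
  req#14 t=4s: DENY

Answer: AAAADDDDDDDDDD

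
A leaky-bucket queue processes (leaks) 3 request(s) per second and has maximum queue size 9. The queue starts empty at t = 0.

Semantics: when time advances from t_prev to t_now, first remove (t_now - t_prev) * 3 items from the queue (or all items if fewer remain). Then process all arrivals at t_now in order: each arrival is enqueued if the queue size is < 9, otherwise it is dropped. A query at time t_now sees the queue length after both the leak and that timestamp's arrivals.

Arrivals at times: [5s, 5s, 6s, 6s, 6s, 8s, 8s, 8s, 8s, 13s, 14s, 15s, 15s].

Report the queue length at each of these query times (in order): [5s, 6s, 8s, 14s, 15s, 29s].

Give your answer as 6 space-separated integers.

Answer: 2 3 4 1 2 0

Derivation:
Queue lengths at query times:
  query t=5s: backlog = 2
  query t=6s: backlog = 3
  query t=8s: backlog = 4
  query t=14s: backlog = 1
  query t=15s: backlog = 2
  query t=29s: backlog = 0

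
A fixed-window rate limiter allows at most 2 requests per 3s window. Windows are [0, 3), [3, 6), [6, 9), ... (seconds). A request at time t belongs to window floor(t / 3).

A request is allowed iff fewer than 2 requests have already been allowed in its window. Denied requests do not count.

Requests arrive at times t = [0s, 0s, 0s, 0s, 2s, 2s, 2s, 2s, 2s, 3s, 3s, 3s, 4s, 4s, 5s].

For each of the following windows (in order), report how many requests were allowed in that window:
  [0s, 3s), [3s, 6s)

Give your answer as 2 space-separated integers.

Answer: 2 2

Derivation:
Processing requests:
  req#1 t=0s (window 0): ALLOW
  req#2 t=0s (window 0): ALLOW
  req#3 t=0s (window 0): DENY
  req#4 t=0s (window 0): DENY
  req#5 t=2s (window 0): DENY
  req#6 t=2s (window 0): DENY
  req#7 t=2s (window 0): DENY
  req#8 t=2s (window 0): DENY
  req#9 t=2s (window 0): DENY
  req#10 t=3s (window 1): ALLOW
  req#11 t=3s (window 1): ALLOW
  req#12 t=3s (window 1): DENY
  req#13 t=4s (window 1): DENY
  req#14 t=4s (window 1): DENY
  req#15 t=5s (window 1): DENY

Allowed counts by window: 2 2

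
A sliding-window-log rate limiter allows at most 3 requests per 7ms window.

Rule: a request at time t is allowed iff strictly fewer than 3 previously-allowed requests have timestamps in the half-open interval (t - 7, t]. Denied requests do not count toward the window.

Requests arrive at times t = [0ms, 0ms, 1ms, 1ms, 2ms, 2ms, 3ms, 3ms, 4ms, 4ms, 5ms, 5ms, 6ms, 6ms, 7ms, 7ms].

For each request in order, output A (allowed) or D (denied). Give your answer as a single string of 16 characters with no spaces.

Tracking allowed requests in the window:
  req#1 t=0ms: ALLOW
  req#2 t=0ms: ALLOW
  req#3 t=1ms: ALLOW
  req#4 t=1ms: DENY
  req#5 t=2ms: DENY
  req#6 t=2ms: DENY
  req#7 t=3ms: DENY
  req#8 t=3ms: DENY
  req#9 t=4ms: DENY
  req#10 t=4ms: DENY
  req#11 t=5ms: DENY
  req#12 t=5ms: DENY
  req#13 t=6ms: DENY
  req#14 t=6ms: DENY
  req#15 t=7ms: ALLOW
  req#16 t=7ms: ALLOW

Answer: AAADDDDDDDDDDDAA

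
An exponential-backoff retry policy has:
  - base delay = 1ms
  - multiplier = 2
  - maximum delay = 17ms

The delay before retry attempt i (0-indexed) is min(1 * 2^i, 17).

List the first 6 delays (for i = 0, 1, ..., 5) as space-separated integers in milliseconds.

Computing each delay:
  i=0: min(1*2^0, 17) = 1
  i=1: min(1*2^1, 17) = 2
  i=2: min(1*2^2, 17) = 4
  i=3: min(1*2^3, 17) = 8
  i=4: min(1*2^4, 17) = 16
  i=5: min(1*2^5, 17) = 17

Answer: 1 2 4 8 16 17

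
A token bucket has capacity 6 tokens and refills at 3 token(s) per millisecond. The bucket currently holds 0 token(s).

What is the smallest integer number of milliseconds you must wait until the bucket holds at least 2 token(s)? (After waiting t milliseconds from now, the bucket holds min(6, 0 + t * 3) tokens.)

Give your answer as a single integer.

Answer: 1

Derivation:
Need 0 + t * 3 >= 2, so t >= 2/3.
Smallest integer t = ceil(2/3) = 1.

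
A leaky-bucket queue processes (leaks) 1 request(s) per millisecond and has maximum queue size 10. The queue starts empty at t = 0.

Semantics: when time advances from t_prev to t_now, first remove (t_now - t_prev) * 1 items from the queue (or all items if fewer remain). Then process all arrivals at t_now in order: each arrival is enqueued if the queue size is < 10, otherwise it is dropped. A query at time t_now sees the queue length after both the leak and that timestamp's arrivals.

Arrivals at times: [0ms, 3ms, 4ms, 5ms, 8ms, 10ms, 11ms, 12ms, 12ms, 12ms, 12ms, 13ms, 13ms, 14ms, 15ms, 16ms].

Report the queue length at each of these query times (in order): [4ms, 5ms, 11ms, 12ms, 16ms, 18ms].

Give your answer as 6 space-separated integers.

Answer: 1 1 1 4 5 3

Derivation:
Queue lengths at query times:
  query t=4ms: backlog = 1
  query t=5ms: backlog = 1
  query t=11ms: backlog = 1
  query t=12ms: backlog = 4
  query t=16ms: backlog = 5
  query t=18ms: backlog = 3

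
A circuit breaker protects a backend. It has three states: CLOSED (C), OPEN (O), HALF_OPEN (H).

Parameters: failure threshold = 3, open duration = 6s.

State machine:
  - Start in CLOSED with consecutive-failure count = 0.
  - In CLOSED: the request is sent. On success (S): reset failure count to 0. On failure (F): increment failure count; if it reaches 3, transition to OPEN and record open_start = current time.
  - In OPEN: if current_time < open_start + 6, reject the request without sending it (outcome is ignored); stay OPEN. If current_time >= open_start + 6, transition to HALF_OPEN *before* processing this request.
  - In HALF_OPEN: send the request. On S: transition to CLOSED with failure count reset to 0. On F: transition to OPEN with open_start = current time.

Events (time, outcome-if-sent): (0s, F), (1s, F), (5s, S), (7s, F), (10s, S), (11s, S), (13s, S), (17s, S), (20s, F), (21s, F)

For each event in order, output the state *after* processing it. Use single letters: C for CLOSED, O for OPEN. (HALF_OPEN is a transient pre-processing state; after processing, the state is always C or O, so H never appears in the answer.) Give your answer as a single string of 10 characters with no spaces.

Answer: CCCCCCCCCC

Derivation:
State after each event:
  event#1 t=0s outcome=F: state=CLOSED
  event#2 t=1s outcome=F: state=CLOSED
  event#3 t=5s outcome=S: state=CLOSED
  event#4 t=7s outcome=F: state=CLOSED
  event#5 t=10s outcome=S: state=CLOSED
  event#6 t=11s outcome=S: state=CLOSED
  event#7 t=13s outcome=S: state=CLOSED
  event#8 t=17s outcome=S: state=CLOSED
  event#9 t=20s outcome=F: state=CLOSED
  event#10 t=21s outcome=F: state=CLOSED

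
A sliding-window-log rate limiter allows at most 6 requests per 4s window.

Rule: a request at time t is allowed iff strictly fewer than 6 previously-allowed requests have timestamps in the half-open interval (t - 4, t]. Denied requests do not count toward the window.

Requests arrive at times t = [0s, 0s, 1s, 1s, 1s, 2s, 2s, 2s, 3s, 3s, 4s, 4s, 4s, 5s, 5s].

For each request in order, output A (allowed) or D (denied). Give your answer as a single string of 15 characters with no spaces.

Answer: AAAAAADDDDAADAA

Derivation:
Tracking allowed requests in the window:
  req#1 t=0s: ALLOW
  req#2 t=0s: ALLOW
  req#3 t=1s: ALLOW
  req#4 t=1s: ALLOW
  req#5 t=1s: ALLOW
  req#6 t=2s: ALLOW
  req#7 t=2s: DENY
  req#8 t=2s: DENY
  req#9 t=3s: DENY
  req#10 t=3s: DENY
  req#11 t=4s: ALLOW
  req#12 t=4s: ALLOW
  req#13 t=4s: DENY
  req#14 t=5s: ALLOW
  req#15 t=5s: ALLOW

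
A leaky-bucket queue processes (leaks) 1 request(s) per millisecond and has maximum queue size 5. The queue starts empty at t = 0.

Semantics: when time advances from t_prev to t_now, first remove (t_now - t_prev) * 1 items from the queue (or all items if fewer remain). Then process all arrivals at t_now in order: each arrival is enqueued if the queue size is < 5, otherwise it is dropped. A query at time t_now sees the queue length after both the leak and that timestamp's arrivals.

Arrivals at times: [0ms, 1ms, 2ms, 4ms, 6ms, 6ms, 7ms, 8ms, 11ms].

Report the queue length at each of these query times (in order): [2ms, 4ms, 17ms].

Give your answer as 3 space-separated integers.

Answer: 1 1 0

Derivation:
Queue lengths at query times:
  query t=2ms: backlog = 1
  query t=4ms: backlog = 1
  query t=17ms: backlog = 0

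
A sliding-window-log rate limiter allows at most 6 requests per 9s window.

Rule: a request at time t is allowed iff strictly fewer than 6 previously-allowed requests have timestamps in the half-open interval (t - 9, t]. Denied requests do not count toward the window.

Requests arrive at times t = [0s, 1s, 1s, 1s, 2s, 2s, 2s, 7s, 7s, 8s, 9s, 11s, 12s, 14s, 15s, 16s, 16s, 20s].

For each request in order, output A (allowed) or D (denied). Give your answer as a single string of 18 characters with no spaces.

Tracking allowed requests in the window:
  req#1 t=0s: ALLOW
  req#2 t=1s: ALLOW
  req#3 t=1s: ALLOW
  req#4 t=1s: ALLOW
  req#5 t=2s: ALLOW
  req#6 t=2s: ALLOW
  req#7 t=2s: DENY
  req#8 t=7s: DENY
  req#9 t=7s: DENY
  req#10 t=8s: DENY
  req#11 t=9s: ALLOW
  req#12 t=11s: ALLOW
  req#13 t=12s: ALLOW
  req#14 t=14s: ALLOW
  req#15 t=15s: ALLOW
  req#16 t=16s: ALLOW
  req#17 t=16s: DENY
  req#18 t=20s: ALLOW

Answer: AAAAAADDDDAAAAAADA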